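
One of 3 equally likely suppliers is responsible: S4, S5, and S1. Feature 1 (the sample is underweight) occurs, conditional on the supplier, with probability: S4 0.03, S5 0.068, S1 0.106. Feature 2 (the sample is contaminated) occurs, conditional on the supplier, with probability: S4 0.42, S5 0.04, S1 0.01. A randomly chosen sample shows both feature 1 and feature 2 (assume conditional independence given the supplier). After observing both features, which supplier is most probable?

With a uniform prior (1/3 each), posterior ∝ likelihood:
  S4: 0.03 × 0.42 = 0.0126
  S5: 0.068 × 0.04 = 0.00272
  S1: 0.106 × 0.01 = 0.00106
Normalizing constant = 0.01638.
Largest term belongs to S4, so S4 is most probable.

S4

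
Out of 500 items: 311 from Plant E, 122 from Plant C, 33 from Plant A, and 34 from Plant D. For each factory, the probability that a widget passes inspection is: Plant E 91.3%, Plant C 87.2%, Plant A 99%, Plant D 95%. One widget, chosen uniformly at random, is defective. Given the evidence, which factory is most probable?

Plant E

Taking complements, P(defective | each) = Plant E 0.087, Plant C 0.128, Plant A 0.01, Plant D 0.05.
Unnormalized posteriors (prior × likelihood):
  Plant E: 0.622 × 0.087 = 0.054114
  Plant C: 0.244 × 0.128 = 0.031232
  Plant A: 0.066 × 0.01 = 0.00066
  Plant D: 0.068 × 0.05 = 0.0034
Sum = 0.089406.
Largest term belongs to Plant E, so Plant E is most probable.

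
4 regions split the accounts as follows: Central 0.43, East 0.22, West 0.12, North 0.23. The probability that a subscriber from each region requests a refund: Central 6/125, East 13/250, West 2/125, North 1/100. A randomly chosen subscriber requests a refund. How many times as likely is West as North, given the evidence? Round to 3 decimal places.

Compute prior × likelihood for every hypothesis:
  Central: 0.43 × 0.048 = 0.02064
  East: 0.22 × 0.052 = 0.01144
  West: 0.12 × 0.016 = 0.00192
  North: 0.23 × 0.01 = 0.0023
Total = 0.0363.
The ratio is 0.00192 / 0.0023 (the normalizer cancels) = 0.835.

0.835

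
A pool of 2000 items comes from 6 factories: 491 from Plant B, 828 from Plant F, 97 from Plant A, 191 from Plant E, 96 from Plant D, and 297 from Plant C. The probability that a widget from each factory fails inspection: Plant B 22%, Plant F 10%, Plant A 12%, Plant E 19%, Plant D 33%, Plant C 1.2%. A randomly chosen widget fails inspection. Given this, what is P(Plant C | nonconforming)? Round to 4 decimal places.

By Bayes' rule, posterior ∝ prior × likelihood:
  Plant B: 0.2455 × 0.22 = 0.05401
  Plant F: 0.414 × 0.1 = 0.0414
  Plant A: 0.0485 × 0.12 = 0.00582
  Plant E: 0.0955 × 0.19 = 0.018145
  Plant D: 0.048 × 0.33 = 0.01584
  Plant C: 0.1485 × 0.012 = 0.001782
Normalizing constant = 0.136997.
P(Plant C | evidence) = 0.001782 / 0.136997 ≈ 0.0130.

0.0130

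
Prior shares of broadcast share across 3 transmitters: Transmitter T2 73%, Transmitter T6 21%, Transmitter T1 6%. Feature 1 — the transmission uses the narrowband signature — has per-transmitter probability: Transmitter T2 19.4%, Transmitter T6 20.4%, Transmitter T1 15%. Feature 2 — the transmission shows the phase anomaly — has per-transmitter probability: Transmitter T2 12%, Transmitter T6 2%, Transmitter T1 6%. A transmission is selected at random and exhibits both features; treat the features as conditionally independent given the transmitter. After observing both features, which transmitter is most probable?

Compute prior × likelihood for every hypothesis:
  Transmitter T2: 0.73 × 0.194 × 0.12 = 0.0169944
  Transmitter T6: 0.21 × 0.204 × 0.02 = 0.0008568
  Transmitter T1: 0.06 × 0.15 × 0.06 = 0.00054
Sum = 0.0183912.
Largest term belongs to Transmitter T2, so Transmitter T2 is most probable.

Transmitter T2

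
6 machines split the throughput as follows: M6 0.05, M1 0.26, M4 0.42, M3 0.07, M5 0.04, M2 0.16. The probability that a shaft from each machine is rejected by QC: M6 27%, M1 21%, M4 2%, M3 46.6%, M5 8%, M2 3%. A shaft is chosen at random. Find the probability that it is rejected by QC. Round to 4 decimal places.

Compute prior × likelihood for every hypothesis:
  M6: 0.05 × 0.27 = 0.0135
  M1: 0.26 × 0.21 = 0.0546
  M4: 0.42 × 0.02 = 0.0084
  M3: 0.07 × 0.466 = 0.03262
  M5: 0.04 × 0.08 = 0.0032
  M2: 0.16 × 0.03 = 0.0048
P(rejected) = 0.0135 + 0.0546 + 0.0084 + 0.03262 + 0.0032 + 0.0048 = 0.11712 → 0.1171.

0.1171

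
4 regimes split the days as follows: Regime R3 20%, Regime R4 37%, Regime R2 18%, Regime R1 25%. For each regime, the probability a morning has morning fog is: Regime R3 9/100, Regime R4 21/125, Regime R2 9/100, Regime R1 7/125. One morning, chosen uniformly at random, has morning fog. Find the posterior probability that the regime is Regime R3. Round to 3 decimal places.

By Bayes' rule, posterior ∝ prior × likelihood:
  Regime R3: 0.2 × 0.09 = 0.018
  Regime R4: 0.37 × 0.168 = 0.06216
  Regime R2: 0.18 × 0.09 = 0.0162
  Regime R1: 0.25 × 0.056 = 0.014
Normalizing constant = 0.11036.
P(Regime R3 | evidence) = 0.018 / 0.11036 ≈ 0.163.

0.163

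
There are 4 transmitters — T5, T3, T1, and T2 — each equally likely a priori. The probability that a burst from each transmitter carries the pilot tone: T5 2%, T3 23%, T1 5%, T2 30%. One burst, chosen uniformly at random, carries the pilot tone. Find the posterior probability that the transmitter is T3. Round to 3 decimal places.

0.383

Since the prior is uniform, the posterior is proportional to the likelihood:
  T5: 0.02
  T3: 0.23
  T1: 0.05
  T2: 0.3
Normalizing constant = 0.6.
P(T3 | evidence) = 0.23 / 0.6 ≈ 0.383.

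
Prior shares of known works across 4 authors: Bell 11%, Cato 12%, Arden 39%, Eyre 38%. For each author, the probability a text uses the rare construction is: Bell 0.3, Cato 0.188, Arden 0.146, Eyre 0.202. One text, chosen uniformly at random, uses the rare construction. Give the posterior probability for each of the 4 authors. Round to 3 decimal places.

Bell 0.174, Cato 0.119, Arden 0.301, Eyre 0.406

By Bayes' rule, posterior ∝ prior × likelihood:
  Bell: 0.11 × 0.3 = 0.033
  Cato: 0.12 × 0.188 = 0.02256
  Arden: 0.39 × 0.146 = 0.05694
  Eyre: 0.38 × 0.202 = 0.07676
Normalizing constant = 0.18926.
P(Bell | rare-form) = 0.033/0.18926 ≈ 0.174
P(Cato | rare-form) = 0.02256/0.18926 ≈ 0.119
P(Arden | rare-form) = 0.05694/0.18926 ≈ 0.301
P(Eyre | rare-form) = 0.07676/0.18926 ≈ 0.406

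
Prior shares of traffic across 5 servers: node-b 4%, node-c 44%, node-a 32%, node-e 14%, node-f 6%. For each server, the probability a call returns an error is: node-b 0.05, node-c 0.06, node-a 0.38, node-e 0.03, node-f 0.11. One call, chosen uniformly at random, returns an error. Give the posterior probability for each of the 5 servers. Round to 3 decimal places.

By Bayes' rule, posterior ∝ prior × likelihood:
  node-b: 0.04 × 0.05 = 0.002
  node-c: 0.44 × 0.06 = 0.0264
  node-a: 0.32 × 0.38 = 0.1216
  node-e: 0.14 × 0.03 = 0.0042
  node-f: 0.06 × 0.11 = 0.0066
Normalizing constant = 0.1608.
P(node-b | error) = 0.002/0.1608 ≈ 0.012
P(node-c | error) = 0.0264/0.1608 ≈ 0.164
P(node-a | error) = 0.1216/0.1608 ≈ 0.756
P(node-e | error) = 0.0042/0.1608 ≈ 0.026
P(node-f | error) = 0.0066/0.1608 ≈ 0.041
(Check: 0.012+0.164+0.756+0.026+0.041 = 0.999.)

node-b 0.012, node-c 0.164, node-a 0.756, node-e 0.026, node-f 0.041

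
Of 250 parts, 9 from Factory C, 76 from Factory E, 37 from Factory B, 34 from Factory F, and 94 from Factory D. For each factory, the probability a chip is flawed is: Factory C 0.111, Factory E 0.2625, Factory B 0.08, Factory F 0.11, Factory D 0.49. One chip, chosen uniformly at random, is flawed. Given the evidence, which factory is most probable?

Compute prior × likelihood for every hypothesis:
  Factory C: 0.036 × 0.111 = 0.003996
  Factory E: 0.304 × 0.2625 = 0.0798
  Factory B: 0.148 × 0.08 = 0.01184
  Factory F: 0.136 × 0.11 = 0.01496
  Factory D: 0.376 × 0.49 = 0.18424
Normalizing constant = 0.294836.
Largest term belongs to Factory D, so Factory D is most probable.

Factory D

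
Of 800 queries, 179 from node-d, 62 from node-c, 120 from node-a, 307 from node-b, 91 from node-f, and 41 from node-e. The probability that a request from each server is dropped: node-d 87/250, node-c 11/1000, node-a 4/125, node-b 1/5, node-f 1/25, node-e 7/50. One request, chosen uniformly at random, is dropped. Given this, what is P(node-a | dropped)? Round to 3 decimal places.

By Bayes' rule, posterior ∝ prior × likelihood:
  node-d: 0.22375 × 0.348 = 0.077865
  node-c: 0.0775 × 0.011 = 0.0008525
  node-a: 0.15 × 0.032 = 0.0048
  node-b: 0.38375 × 0.2 = 0.07675
  node-f: 0.11375 × 0.04 = 0.00455
  node-e: 0.05125 × 0.14 = 0.007175
Sum = 0.1719925.
P(node-a | evidence) = 0.0048 / 0.1719925 ≈ 0.028.

0.028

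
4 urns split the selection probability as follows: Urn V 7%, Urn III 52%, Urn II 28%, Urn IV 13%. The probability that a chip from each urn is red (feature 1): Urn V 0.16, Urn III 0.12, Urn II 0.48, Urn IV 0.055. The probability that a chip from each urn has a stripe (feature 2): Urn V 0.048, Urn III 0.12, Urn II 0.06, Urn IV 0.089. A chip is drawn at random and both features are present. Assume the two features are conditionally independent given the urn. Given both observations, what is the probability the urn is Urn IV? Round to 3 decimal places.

Unnormalized posteriors (prior × likelihood):
  Urn V: 0.07 × 0.16 × 0.048 = 0.0005376
  Urn III: 0.52 × 0.12 × 0.12 = 0.007488
  Urn II: 0.28 × 0.48 × 0.06 = 0.008064
  Urn IV: 0.13 × 0.055 × 0.089 = 0.00063635
Normalizing constant = 0.01672595.
P(Urn IV | evidence) = 0.00063635 / 0.01672595 ≈ 0.038.

0.038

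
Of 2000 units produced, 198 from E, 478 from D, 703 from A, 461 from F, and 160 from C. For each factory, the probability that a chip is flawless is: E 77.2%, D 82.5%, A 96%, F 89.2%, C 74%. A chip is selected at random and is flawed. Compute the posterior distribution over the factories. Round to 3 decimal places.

E 0.182, D 0.337, A 0.113, F 0.201, C 0.168

Taking complements, P(flawed | each) = E 0.228, D 0.175, A 0.04, F 0.108, C 0.26.
By Bayes' rule, posterior ∝ prior × likelihood:
  E: 0.099 × 0.228 = 0.022572
  D: 0.239 × 0.175 = 0.041825
  A: 0.3515 × 0.04 = 0.01406
  F: 0.2305 × 0.108 = 0.024894
  C: 0.08 × 0.26 = 0.0208
Sum = 0.124151.
P(E | flawed) = 0.022572/0.124151 ≈ 0.182
P(D | flawed) = 0.041825/0.124151 ≈ 0.337
P(A | flawed) = 0.01406/0.124151 ≈ 0.113
P(F | flawed) = 0.024894/0.124151 ≈ 0.201
P(C | flawed) = 0.0208/0.124151 ≈ 0.168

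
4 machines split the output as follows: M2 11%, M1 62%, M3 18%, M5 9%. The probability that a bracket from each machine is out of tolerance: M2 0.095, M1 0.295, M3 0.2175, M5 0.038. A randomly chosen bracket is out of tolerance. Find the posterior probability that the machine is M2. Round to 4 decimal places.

0.0443

Unnormalized posteriors (prior × likelihood):
  M2: 0.11 × 0.095 = 0.01045
  M1: 0.62 × 0.295 = 0.1829
  M3: 0.18 × 0.2175 = 0.03915
  M5: 0.09 × 0.038 = 0.00342
Sum = 0.23592.
P(M2 | evidence) = 0.01045 / 0.23592 ≈ 0.0443.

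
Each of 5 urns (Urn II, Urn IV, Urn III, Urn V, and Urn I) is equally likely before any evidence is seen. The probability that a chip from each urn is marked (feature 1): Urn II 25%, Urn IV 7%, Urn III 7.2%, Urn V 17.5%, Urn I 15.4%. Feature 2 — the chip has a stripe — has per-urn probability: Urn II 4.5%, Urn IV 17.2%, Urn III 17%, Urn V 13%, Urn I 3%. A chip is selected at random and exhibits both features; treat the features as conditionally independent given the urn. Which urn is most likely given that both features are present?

With a uniform prior (1/5 each), posterior ∝ likelihood:
  Urn II: 0.25 × 0.045 = 0.01125
  Urn IV: 0.07 × 0.172 = 0.01204
  Urn III: 0.072 × 0.17 = 0.01224
  Urn V: 0.175 × 0.13 = 0.02275
  Urn I: 0.154 × 0.03 = 0.00462
Total = 0.0629.
Largest term belongs to Urn V, so Urn V is most probable.

Urn V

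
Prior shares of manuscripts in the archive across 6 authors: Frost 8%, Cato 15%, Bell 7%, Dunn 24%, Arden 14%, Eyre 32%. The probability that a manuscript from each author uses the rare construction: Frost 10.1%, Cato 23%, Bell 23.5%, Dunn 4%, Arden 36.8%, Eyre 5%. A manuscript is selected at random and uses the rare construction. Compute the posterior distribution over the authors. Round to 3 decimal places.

Frost 0.059, Cato 0.253, Bell 0.121, Dunn 0.071, Arden 0.378, Eyre 0.118

Compute prior × likelihood for every hypothesis:
  Frost: 0.08 × 0.101 = 0.00808
  Cato: 0.15 × 0.23 = 0.0345
  Bell: 0.07 × 0.235 = 0.01645
  Dunn: 0.24 × 0.04 = 0.0096
  Arden: 0.14 × 0.368 = 0.05152
  Eyre: 0.32 × 0.05 = 0.016
Total = 0.13615.
P(Frost | rare-form) = 0.00808/0.13615 ≈ 0.059
P(Cato | rare-form) = 0.0345/0.13615 ≈ 0.253
P(Bell | rare-form) = 0.01645/0.13615 ≈ 0.121
P(Dunn | rare-form) = 0.0096/0.13615 ≈ 0.071
P(Arden | rare-form) = 0.05152/0.13615 ≈ 0.378
P(Eyre | rare-form) = 0.016/0.13615 ≈ 0.118
(Check: 0.059+0.253+0.121+0.071+0.378+0.118 = 1.000.)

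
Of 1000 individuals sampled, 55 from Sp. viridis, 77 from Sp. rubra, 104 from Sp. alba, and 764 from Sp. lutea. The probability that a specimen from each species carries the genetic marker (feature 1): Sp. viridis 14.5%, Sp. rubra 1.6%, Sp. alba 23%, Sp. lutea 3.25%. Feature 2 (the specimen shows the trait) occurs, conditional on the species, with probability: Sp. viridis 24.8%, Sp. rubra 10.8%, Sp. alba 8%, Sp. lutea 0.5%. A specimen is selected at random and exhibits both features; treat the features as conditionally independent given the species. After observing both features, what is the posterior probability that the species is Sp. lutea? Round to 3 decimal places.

0.030

Unnormalized posteriors (prior × likelihood):
  Sp. viridis: 0.055 × 0.145 × 0.248 = 0.0019778
  Sp. rubra: 0.077 × 0.016 × 0.108 = 0.000133056
  Sp. alba: 0.104 × 0.23 × 0.08 = 0.0019136
  Sp. lutea: 0.764 × 0.0325 × 0.005 = 0.00012415
Sum = 0.004148606.
P(Sp. lutea | evidence) = 0.00012415 / 0.004148606 ≈ 0.030.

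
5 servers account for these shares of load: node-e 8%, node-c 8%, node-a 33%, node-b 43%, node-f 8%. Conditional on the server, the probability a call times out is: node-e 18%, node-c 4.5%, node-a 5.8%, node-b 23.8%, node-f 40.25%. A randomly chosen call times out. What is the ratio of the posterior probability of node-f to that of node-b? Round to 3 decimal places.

0.315

By Bayes' rule, posterior ∝ prior × likelihood:
  node-e: 0.08 × 0.18 = 0.0144
  node-c: 0.08 × 0.045 = 0.0036
  node-a: 0.33 × 0.058 = 0.01914
  node-b: 0.43 × 0.238 = 0.10234
  node-f: 0.08 × 0.4025 = 0.0322
Normalizing constant = 0.17168.
The ratio is 0.0322 / 0.10234 (the normalizer cancels) = 0.315.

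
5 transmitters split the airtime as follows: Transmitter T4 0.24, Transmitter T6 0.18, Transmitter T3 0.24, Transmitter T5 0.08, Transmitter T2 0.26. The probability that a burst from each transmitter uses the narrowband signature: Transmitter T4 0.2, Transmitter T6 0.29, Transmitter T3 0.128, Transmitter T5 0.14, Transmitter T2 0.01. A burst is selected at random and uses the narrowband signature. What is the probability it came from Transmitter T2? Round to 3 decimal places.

Prior × likelihood for each hypothesis:
  Transmitter T4: 0.24 × 0.2 = 0.048
  Transmitter T6: 0.18 × 0.29 = 0.0522
  Transmitter T3: 0.24 × 0.128 = 0.03072
  Transmitter T5: 0.08 × 0.14 = 0.0112
  Transmitter T2: 0.26 × 0.01 = 0.0026
Normalizing constant = 0.14472.
P(Transmitter T2 | evidence) = 0.0026 / 0.14472 ≈ 0.018.

0.018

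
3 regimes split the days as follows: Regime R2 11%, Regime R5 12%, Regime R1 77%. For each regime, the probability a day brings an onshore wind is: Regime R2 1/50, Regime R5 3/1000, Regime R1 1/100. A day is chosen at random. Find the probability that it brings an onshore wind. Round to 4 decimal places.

0.0103

Compute prior × likelihood for every hypothesis:
  Regime R2: 0.11 × 0.02 = 0.0022
  Regime R5: 0.12 × 0.003 = 0.00036
  Regime R1: 0.77 × 0.01 = 0.0077
P(onshore) = 0.0022 + 0.00036 + 0.0077 = 0.01026 → 0.0103.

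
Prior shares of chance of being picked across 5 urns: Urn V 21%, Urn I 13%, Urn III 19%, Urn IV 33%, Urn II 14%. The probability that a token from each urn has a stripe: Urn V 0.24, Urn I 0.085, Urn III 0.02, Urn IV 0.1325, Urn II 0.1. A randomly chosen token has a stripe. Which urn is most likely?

Compute prior × likelihood for every hypothesis:
  Urn V: 0.21 × 0.24 = 0.0504
  Urn I: 0.13 × 0.085 = 0.01105
  Urn III: 0.19 × 0.02 = 0.0038
  Urn IV: 0.33 × 0.1325 = 0.043725
  Urn II: 0.14 × 0.1 = 0.014
Total = 0.122975.
Largest term belongs to Urn V, so Urn V is most probable.

Urn V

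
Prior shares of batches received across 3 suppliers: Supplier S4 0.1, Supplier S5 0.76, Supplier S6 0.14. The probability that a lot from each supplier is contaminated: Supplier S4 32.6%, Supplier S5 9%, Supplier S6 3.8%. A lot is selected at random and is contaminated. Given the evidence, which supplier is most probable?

Supplier S5

Unnormalized posteriors (prior × likelihood):
  Supplier S4: 0.1 × 0.326 = 0.0326
  Supplier S5: 0.76 × 0.09 = 0.0684
  Supplier S6: 0.14 × 0.038 = 0.00532
Sum = 0.10632.
Largest term belongs to Supplier S5, so Supplier S5 is most probable.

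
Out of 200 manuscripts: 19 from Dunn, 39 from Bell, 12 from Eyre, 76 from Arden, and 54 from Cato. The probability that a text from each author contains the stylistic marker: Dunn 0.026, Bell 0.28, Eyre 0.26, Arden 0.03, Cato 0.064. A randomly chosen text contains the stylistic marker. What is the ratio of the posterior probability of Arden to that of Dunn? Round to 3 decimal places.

Compute prior × likelihood for every hypothesis:
  Dunn: 0.095 × 0.026 = 0.00247
  Bell: 0.195 × 0.28 = 0.0546
  Eyre: 0.06 × 0.26 = 0.0156
  Arden: 0.38 × 0.03 = 0.0114
  Cato: 0.27 × 0.064 = 0.01728
Normalizing constant = 0.10135.
The ratio is 0.0114 / 0.00247 (the normalizer cancels) = 4.615.

4.615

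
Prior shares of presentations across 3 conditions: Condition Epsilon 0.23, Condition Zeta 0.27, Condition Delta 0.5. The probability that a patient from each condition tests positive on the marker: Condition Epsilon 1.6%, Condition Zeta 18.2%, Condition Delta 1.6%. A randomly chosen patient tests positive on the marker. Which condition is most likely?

Prior × likelihood for each hypothesis:
  Condition Epsilon: 0.23 × 0.016 = 0.00368
  Condition Zeta: 0.27 × 0.182 = 0.04914
  Condition Delta: 0.5 × 0.016 = 0.008
Normalizing constant = 0.06082.
Largest term belongs to Condition Zeta, so Condition Zeta is most probable.

Condition Zeta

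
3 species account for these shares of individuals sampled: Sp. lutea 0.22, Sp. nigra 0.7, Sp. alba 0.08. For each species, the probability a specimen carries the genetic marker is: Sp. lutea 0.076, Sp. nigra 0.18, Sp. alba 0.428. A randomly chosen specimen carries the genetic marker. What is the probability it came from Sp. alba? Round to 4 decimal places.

0.1935

By Bayes' rule, posterior ∝ prior × likelihood:
  Sp. lutea: 0.22 × 0.076 = 0.01672
  Sp. nigra: 0.7 × 0.18 = 0.126
  Sp. alba: 0.08 × 0.428 = 0.03424
Normalizing constant = 0.17696.
P(Sp. alba | evidence) = 0.03424 / 0.17696 ≈ 0.1935.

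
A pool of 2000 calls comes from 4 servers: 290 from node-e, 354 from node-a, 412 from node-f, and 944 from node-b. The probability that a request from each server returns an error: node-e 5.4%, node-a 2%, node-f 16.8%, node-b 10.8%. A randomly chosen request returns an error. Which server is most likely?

node-b

By Bayes' rule, posterior ∝ prior × likelihood:
  node-e: 0.145 × 0.054 = 0.00783
  node-a: 0.177 × 0.02 = 0.00354
  node-f: 0.206 × 0.168 = 0.034608
  node-b: 0.472 × 0.108 = 0.050976
Normalizing constant = 0.096954.
Largest term belongs to node-b, so node-b is most probable.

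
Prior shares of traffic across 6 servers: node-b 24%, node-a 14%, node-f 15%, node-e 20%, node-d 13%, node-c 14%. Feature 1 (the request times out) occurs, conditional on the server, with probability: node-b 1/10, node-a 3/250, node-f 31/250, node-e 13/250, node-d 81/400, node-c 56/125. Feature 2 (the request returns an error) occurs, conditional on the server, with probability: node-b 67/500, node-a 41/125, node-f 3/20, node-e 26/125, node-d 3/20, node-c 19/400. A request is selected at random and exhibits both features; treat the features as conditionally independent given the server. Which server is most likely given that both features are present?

node-d

By Bayes' rule, posterior ∝ prior × likelihood:
  node-b: 0.24 × 0.1 × 0.134 = 0.003216
  node-a: 0.14 × 0.012 × 0.328 = 0.00055104
  node-f: 0.15 × 0.124 × 0.15 = 0.00279
  node-e: 0.2 × 0.052 × 0.208 = 0.0021632
  node-d: 0.13 × 0.2025 × 0.15 = 0.00394875
  node-c: 0.14 × 0.448 × 0.0475 = 0.0029792
Sum = 0.01564819.
Largest term belongs to node-d, so node-d is most probable.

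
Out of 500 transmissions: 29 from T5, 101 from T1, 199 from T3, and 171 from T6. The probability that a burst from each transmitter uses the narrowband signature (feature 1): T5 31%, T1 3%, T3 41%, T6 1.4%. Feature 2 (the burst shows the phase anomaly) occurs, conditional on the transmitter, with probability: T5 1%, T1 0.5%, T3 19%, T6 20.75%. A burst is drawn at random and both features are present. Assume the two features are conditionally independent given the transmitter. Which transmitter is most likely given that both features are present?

By Bayes' rule, posterior ∝ prior × likelihood:
  T5: 0.058 × 0.31 × 0.01 = 0.0001798
  T1: 0.202 × 0.03 × 0.005 = 0.0000303
  T3: 0.398 × 0.41 × 0.19 = 0.0310042
  T6: 0.342 × 0.014 × 0.2075 = 0.00099351
Sum = 0.03220781.
Largest term belongs to T3, so T3 is most probable.

T3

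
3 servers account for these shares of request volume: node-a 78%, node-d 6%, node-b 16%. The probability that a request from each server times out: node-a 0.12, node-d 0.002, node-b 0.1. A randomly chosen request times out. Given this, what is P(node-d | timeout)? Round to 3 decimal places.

Unnormalized posteriors (prior × likelihood):
  node-a: 0.78 × 0.12 = 0.0936
  node-d: 0.06 × 0.002 = 0.00012
  node-b: 0.16 × 0.1 = 0.016
Sum = 0.10972.
P(node-d | evidence) = 0.00012 / 0.10972 ≈ 0.001.

0.001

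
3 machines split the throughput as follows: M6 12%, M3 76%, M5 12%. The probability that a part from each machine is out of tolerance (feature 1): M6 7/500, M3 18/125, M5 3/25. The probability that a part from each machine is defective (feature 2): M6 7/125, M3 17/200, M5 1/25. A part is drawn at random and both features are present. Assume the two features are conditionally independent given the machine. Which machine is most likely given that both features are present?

Prior × likelihood for each hypothesis:
  M6: 0.12 × 0.014 × 0.056 = 0.00009408
  M3: 0.76 × 0.144 × 0.085 = 0.0093024
  M5: 0.12 × 0.12 × 0.04 = 0.000576
Sum = 0.00997248.
Largest term belongs to M3, so M3 is most probable.

M3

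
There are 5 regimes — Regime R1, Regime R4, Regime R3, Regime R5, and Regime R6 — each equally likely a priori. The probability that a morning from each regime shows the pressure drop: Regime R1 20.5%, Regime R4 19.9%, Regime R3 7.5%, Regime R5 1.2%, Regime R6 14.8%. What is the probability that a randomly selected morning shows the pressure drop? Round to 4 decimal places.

0.1278

With a uniform prior (1/5 each), posterior ∝ likelihood:
  Regime R1: 0.205
  Regime R4: 0.199
  Regime R3: 0.075
  Regime R5: 0.012
  Regime R6: 0.148
P(drop) = (1/5) × (0.205 + 0.199 + 0.075 + 0.012 + 0.148) = 0.639/5 ≈ 0.1278.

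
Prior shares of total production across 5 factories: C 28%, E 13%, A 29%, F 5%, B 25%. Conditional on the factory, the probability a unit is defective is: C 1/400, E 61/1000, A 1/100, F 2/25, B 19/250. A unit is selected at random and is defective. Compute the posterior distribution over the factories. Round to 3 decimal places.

C 0.020, E 0.230, A 0.084, F 0.116, B 0.550

By Bayes' rule, posterior ∝ prior × likelihood:
  C: 0.28 × 0.0025 = 0.0007
  E: 0.13 × 0.061 = 0.00793
  A: 0.29 × 0.01 = 0.0029
  F: 0.05 × 0.08 = 0.004
  B: 0.25 × 0.076 = 0.019
Sum = 0.03453.
P(C | defective) = 0.0007/0.03453 ≈ 0.020
P(E | defective) = 0.00793/0.03453 ≈ 0.230
P(A | defective) = 0.0029/0.03453 ≈ 0.084
P(F | defective) = 0.004/0.03453 ≈ 0.116
P(B | defective) = 0.019/0.03453 ≈ 0.550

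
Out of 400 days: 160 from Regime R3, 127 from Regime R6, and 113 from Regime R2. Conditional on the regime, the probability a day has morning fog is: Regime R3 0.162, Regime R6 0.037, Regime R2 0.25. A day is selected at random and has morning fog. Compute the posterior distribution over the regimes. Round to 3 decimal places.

Compute prior × likelihood for every hypothesis:
  Regime R3: 0.4 × 0.162 = 0.0648
  Regime R6: 0.3175 × 0.037 = 0.0117475
  Regime R2: 0.2825 × 0.25 = 0.070625
Sum = 0.1471725.
P(Regime R3 | fog) = 0.0648/0.1471725 ≈ 0.440
P(Regime R6 | fog) = 0.0117475/0.1471725 ≈ 0.080
P(Regime R2 | fog) = 0.070625/0.1471725 ≈ 0.480
(Check: 0.440+0.080+0.480 = 1.000.)

Regime R3 0.440, Regime R6 0.080, Regime R2 0.480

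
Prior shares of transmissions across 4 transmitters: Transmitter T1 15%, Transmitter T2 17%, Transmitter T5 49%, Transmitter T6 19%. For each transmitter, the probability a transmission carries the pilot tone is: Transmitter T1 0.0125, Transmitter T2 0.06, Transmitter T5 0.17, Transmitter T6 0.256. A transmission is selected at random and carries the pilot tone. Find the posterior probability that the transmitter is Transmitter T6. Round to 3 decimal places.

0.338

Compute prior × likelihood for every hypothesis:
  Transmitter T1: 0.15 × 0.0125 = 0.001875
  Transmitter T2: 0.17 × 0.06 = 0.0102
  Transmitter T5: 0.49 × 0.17 = 0.0833
  Transmitter T6: 0.19 × 0.256 = 0.04864
Normalizing constant = 0.144015.
P(Transmitter T6 | evidence) = 0.04864 / 0.144015 ≈ 0.338.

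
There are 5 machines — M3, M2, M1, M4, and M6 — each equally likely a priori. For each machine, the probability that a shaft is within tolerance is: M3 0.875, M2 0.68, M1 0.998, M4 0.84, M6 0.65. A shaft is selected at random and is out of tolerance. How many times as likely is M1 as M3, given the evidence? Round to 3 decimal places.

0.016

Taking complements, P(oversize | each) = M3 0.125, M2 0.32, M1 0.002, M4 0.16, M6 0.35.
With a uniform prior (1/5 each), posterior ∝ likelihood:
  M3: 0.125
  M2: 0.32
  M1: 0.002
  M4: 0.16
  M6: 0.35
Sum = 0.957.
The ratio is 0.002 / 0.125 (the normalizer cancels) = 0.016.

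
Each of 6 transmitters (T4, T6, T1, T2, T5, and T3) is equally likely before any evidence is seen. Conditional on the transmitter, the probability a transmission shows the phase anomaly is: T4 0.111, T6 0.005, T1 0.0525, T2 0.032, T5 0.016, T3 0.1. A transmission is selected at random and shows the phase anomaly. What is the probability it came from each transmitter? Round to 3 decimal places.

With a uniform prior (1/6 each), posterior ∝ likelihood:
  T4: 0.111
  T6: 0.005
  T1: 0.0525
  T2: 0.032
  T5: 0.016
  T3: 0.1
Total = 0.3165.
P(T4 | anomaly) = 0.111/0.3165 ≈ 0.351
P(T6 | anomaly) = 0.005/0.3165 ≈ 0.016
P(T1 | anomaly) = 0.0525/0.3165 ≈ 0.166
P(T2 | anomaly) = 0.032/0.3165 ≈ 0.101
P(T5 | anomaly) = 0.016/0.3165 ≈ 0.051
P(T3 | anomaly) = 0.1/0.3165 ≈ 0.316
(Check: 0.351+0.016+0.166+0.101+0.051+0.316 = 1.001.)

T4 0.351, T6 0.016, T1 0.166, T2 0.101, T5 0.051, T3 0.316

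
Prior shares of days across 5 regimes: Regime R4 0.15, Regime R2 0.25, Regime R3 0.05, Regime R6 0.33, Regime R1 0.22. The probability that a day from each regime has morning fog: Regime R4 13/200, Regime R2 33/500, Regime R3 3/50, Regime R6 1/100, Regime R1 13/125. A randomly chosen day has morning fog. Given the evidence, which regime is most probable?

Regime R1

By Bayes' rule, posterior ∝ prior × likelihood:
  Regime R4: 0.15 × 0.065 = 0.00975
  Regime R2: 0.25 × 0.066 = 0.0165
  Regime R3: 0.05 × 0.06 = 0.003
  Regime R6: 0.33 × 0.01 = 0.0033
  Regime R1: 0.22 × 0.104 = 0.02288
Total = 0.05543.
Largest term belongs to Regime R1, so Regime R1 is most probable.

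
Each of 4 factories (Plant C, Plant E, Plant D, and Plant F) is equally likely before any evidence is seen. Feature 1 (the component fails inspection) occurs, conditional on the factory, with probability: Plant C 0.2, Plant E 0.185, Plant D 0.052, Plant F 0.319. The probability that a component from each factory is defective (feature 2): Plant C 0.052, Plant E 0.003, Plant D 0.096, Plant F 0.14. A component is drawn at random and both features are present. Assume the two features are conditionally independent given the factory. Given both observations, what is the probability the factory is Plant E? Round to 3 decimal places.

With a uniform prior (1/4 each), posterior ∝ likelihood:
  Plant C: 0.2 × 0.052 = 0.0104
  Plant E: 0.185 × 0.003 = 0.000555
  Plant D: 0.052 × 0.096 = 0.004992
  Plant F: 0.319 × 0.14 = 0.04466
Normalizing constant = 0.060607.
P(Plant E | evidence) = 0.000555 / 0.060607 ≈ 0.009.

0.009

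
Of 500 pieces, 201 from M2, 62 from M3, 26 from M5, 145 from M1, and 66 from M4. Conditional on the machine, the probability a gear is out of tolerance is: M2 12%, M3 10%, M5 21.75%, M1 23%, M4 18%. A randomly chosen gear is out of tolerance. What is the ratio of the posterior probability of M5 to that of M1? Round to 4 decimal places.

0.1696

Unnormalized posteriors (prior × likelihood):
  M2: 0.402 × 0.12 = 0.04824
  M3: 0.124 × 0.1 = 0.0124
  M5: 0.052 × 0.2175 = 0.01131
  M1: 0.29 × 0.23 = 0.0667
  M4: 0.132 × 0.18 = 0.02376
Total = 0.16241.
The ratio is 0.01131 / 0.0667 (the normalizer cancels) = 0.1696.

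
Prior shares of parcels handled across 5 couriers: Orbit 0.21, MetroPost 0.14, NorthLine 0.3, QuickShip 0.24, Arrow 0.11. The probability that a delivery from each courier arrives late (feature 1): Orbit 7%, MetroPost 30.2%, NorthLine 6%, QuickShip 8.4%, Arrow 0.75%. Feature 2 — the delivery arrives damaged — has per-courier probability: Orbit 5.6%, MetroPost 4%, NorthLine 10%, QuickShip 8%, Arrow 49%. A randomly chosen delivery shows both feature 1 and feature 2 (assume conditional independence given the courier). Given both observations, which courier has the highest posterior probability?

NorthLine

By Bayes' rule, posterior ∝ prior × likelihood:
  Orbit: 0.21 × 0.07 × 0.056 = 0.0008232
  MetroPost: 0.14 × 0.302 × 0.04 = 0.0016912
  NorthLine: 0.3 × 0.06 × 0.1 = 0.0018
  QuickShip: 0.24 × 0.084 × 0.08 = 0.0016128
  Arrow: 0.11 × 0.0075 × 0.49 = 0.00040425
Sum = 0.00633145.
Largest term belongs to NorthLine, so NorthLine is most probable.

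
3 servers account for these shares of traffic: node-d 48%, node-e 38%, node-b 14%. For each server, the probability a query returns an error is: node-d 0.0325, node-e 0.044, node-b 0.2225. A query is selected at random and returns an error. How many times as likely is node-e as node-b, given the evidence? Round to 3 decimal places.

0.537

Unnormalized posteriors (prior × likelihood):
  node-d: 0.48 × 0.0325 = 0.0156
  node-e: 0.38 × 0.044 = 0.01672
  node-b: 0.14 × 0.2225 = 0.03115
Normalizing constant = 0.06347.
The ratio is 0.01672 / 0.03115 (the normalizer cancels) = 0.537.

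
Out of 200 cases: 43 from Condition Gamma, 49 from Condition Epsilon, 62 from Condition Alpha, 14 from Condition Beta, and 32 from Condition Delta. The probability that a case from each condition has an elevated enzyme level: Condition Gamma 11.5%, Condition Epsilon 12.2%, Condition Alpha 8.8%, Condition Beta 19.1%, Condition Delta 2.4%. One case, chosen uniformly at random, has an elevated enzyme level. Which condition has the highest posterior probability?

Condition Epsilon

By Bayes' rule, posterior ∝ prior × likelihood:
  Condition Gamma: 0.215 × 0.115 = 0.024725
  Condition Epsilon: 0.245 × 0.122 = 0.02989
  Condition Alpha: 0.31 × 0.088 = 0.02728
  Condition Beta: 0.07 × 0.191 = 0.01337
  Condition Delta: 0.16 × 0.024 = 0.00384
Sum = 0.099105.
Largest term belongs to Condition Epsilon, so Condition Epsilon is most probable.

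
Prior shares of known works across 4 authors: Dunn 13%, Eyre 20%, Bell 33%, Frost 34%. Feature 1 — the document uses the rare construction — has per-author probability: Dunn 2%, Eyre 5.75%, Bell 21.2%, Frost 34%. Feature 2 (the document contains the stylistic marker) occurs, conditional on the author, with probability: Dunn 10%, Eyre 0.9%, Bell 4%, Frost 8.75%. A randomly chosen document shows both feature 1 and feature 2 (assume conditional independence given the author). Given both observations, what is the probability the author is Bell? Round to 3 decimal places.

Compute prior × likelihood for every hypothesis:
  Dunn: 0.13 × 0.02 × 0.1 = 0.00026
  Eyre: 0.2 × 0.0575 × 0.009 = 0.0001035
  Bell: 0.33 × 0.212 × 0.04 = 0.0027984
  Frost: 0.34 × 0.34 × 0.0875 = 0.010115
Total = 0.0132769.
P(Bell | evidence) = 0.0027984 / 0.0132769 ≈ 0.211.

0.211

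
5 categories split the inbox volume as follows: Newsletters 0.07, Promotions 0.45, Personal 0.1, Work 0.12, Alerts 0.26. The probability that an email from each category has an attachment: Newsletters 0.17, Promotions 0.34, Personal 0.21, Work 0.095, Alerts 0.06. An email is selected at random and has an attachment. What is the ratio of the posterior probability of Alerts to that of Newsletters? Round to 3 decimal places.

1.311

Unnormalized posteriors (prior × likelihood):
  Newsletters: 0.07 × 0.17 = 0.0119
  Promotions: 0.45 × 0.34 = 0.153
  Personal: 0.1 × 0.21 = 0.021
  Work: 0.12 × 0.095 = 0.0114
  Alerts: 0.26 × 0.06 = 0.0156
Normalizing constant = 0.2129.
The ratio is 0.0156 / 0.0119 (the normalizer cancels) = 1.311.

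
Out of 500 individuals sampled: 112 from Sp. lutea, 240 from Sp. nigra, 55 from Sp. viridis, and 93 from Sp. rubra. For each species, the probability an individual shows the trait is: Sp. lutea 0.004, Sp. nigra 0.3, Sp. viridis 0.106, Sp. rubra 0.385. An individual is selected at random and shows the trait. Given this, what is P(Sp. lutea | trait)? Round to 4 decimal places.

0.0039

Prior × likelihood for each hypothesis:
  Sp. lutea: 0.224 × 0.004 = 0.000896
  Sp. nigra: 0.48 × 0.3 = 0.144
  Sp. viridis: 0.11 × 0.106 = 0.01166
  Sp. rubra: 0.186 × 0.385 = 0.07161
Sum = 0.228166.
P(Sp. lutea | evidence) = 0.000896 / 0.228166 ≈ 0.0039.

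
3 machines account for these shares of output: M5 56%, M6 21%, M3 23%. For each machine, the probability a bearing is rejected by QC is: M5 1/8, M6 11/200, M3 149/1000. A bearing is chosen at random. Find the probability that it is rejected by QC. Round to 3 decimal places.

Unnormalized posteriors (prior × likelihood):
  M5: 0.56 × 0.125 = 0.07
  M6: 0.21 × 0.055 = 0.01155
  M3: 0.23 × 0.149 = 0.03427
P(rejected) = 0.07 + 0.01155 + 0.03427 = 0.11582 → 0.116.

0.116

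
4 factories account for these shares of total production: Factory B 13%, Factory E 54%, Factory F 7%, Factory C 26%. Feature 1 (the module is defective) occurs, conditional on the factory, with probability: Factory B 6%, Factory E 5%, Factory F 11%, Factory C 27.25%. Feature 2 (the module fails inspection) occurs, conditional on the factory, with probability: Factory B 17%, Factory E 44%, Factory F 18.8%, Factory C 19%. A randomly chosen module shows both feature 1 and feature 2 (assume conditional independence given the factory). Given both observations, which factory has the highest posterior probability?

Compute prior × likelihood for every hypothesis:
  Factory B: 0.13 × 0.06 × 0.17 = 0.001326
  Factory E: 0.54 × 0.05 × 0.44 = 0.01188
  Factory F: 0.07 × 0.11 × 0.188 = 0.0014476
  Factory C: 0.26 × 0.2725 × 0.19 = 0.0134615
Sum = 0.0281151.
Largest term belongs to Factory C, so Factory C is most probable.

Factory C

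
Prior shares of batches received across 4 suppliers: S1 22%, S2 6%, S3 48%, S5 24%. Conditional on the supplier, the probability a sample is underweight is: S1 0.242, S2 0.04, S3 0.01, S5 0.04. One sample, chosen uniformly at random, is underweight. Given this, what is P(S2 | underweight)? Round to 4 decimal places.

Prior × likelihood for each hypothesis:
  S1: 0.22 × 0.242 = 0.05324
  S2: 0.06 × 0.04 = 0.0024
  S3: 0.48 × 0.01 = 0.0048
  S5: 0.24 × 0.04 = 0.0096
Total = 0.07004.
P(S2 | evidence) = 0.0024 / 0.07004 ≈ 0.0343.

0.0343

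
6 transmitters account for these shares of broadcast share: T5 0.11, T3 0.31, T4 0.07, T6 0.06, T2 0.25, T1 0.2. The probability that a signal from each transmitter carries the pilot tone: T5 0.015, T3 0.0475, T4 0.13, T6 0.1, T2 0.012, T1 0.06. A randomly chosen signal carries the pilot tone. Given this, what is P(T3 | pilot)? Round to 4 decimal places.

Compute prior × likelihood for every hypothesis:
  T5: 0.11 × 0.015 = 0.00165
  T3: 0.31 × 0.0475 = 0.014725
  T4: 0.07 × 0.13 = 0.0091
  T6: 0.06 × 0.1 = 0.006
  T2: 0.25 × 0.012 = 0.003
  T1: 0.2 × 0.06 = 0.012
Normalizing constant = 0.046475.
P(T3 | evidence) = 0.014725 / 0.046475 ≈ 0.3168.

0.3168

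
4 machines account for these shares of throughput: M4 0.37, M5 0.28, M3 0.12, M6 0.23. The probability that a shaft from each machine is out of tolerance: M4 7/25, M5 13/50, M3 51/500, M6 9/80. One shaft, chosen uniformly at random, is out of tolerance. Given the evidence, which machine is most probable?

Unnormalized posteriors (prior × likelihood):
  M4: 0.37 × 0.28 = 0.1036
  M5: 0.28 × 0.26 = 0.0728
  M3: 0.12 × 0.102 = 0.01224
  M6: 0.23 × 0.1125 = 0.025875
Sum = 0.214515.
Largest term belongs to M4, so M4 is most probable.

M4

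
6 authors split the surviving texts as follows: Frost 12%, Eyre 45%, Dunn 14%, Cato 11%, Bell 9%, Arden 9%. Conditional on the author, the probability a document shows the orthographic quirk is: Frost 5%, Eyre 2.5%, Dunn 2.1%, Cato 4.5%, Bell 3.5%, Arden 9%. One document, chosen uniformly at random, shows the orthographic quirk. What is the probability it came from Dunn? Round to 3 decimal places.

0.081

Prior × likelihood for each hypothesis:
  Frost: 0.12 × 0.05 = 0.006
  Eyre: 0.45 × 0.025 = 0.01125
  Dunn: 0.14 × 0.021 = 0.00294
  Cato: 0.11 × 0.045 = 0.00495
  Bell: 0.09 × 0.035 = 0.00315
  Arden: 0.09 × 0.09 = 0.0081
Sum = 0.03639.
P(Dunn | evidence) = 0.00294 / 0.03639 ≈ 0.081.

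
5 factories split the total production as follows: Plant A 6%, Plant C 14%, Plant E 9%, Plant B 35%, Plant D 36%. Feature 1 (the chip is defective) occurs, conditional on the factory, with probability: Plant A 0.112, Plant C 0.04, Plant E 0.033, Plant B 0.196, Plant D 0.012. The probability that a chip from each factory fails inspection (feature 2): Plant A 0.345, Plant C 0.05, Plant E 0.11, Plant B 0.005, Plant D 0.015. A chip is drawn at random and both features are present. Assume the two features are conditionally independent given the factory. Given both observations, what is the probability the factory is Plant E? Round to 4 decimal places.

0.0980

Unnormalized posteriors (prior × likelihood):
  Plant A: 0.06 × 0.112 × 0.345 = 0.0023184
  Plant C: 0.14 × 0.04 × 0.05 = 0.00028
  Plant E: 0.09 × 0.033 × 0.11 = 0.0003267
  Plant B: 0.35 × 0.196 × 0.005 = 0.000343
  Plant D: 0.36 × 0.012 × 0.015 = 0.0000648
Normalizing constant = 0.0033329.
P(Plant E | evidence) = 0.0003267 / 0.0033329 ≈ 0.0980.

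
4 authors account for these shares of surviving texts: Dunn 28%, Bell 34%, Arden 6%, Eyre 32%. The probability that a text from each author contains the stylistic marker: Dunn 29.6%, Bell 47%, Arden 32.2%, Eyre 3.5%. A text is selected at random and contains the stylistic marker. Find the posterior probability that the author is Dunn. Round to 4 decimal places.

0.3034

Prior × likelihood for each hypothesis:
  Dunn: 0.28 × 0.296 = 0.08288
  Bell: 0.34 × 0.47 = 0.1598
  Arden: 0.06 × 0.322 = 0.01932
  Eyre: 0.32 × 0.035 = 0.0112
Normalizing constant = 0.2732.
P(Dunn | evidence) = 0.08288 / 0.2732 ≈ 0.3034.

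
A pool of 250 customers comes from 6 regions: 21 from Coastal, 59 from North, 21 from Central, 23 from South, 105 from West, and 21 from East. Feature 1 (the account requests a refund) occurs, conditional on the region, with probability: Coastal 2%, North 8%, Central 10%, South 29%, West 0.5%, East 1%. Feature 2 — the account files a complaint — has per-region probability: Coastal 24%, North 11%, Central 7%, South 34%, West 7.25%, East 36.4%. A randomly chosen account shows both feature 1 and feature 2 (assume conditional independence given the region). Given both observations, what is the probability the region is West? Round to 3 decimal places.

0.012

By Bayes' rule, posterior ∝ prior × likelihood:
  Coastal: 0.084 × 0.02 × 0.24 = 0.0004032
  North: 0.236 × 0.08 × 0.11 = 0.0020768
  Central: 0.084 × 0.1 × 0.07 = 0.000588
  South: 0.092 × 0.29 × 0.34 = 0.0090712
  West: 0.42 × 0.005 × 0.0725 = 0.00015225
  East: 0.084 × 0.01 × 0.364 = 0.00030576
Sum = 0.01259721.
P(West | evidence) = 0.00015225 / 0.01259721 ≈ 0.012.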